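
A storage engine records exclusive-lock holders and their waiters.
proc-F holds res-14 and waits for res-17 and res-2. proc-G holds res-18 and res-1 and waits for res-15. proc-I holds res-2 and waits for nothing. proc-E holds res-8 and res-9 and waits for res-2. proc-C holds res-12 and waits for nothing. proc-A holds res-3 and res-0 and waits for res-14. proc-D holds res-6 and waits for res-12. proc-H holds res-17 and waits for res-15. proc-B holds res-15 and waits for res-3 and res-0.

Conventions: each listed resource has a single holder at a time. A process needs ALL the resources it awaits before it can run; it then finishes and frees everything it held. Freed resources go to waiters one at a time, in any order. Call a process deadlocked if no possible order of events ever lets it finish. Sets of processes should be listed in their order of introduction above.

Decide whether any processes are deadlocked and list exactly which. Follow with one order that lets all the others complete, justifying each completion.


The deadlocked set is proc-F, proc-G, proc-A, proc-H and proc-B.
Key observation: the waits loop around proc-F -> proc-H -> proc-B -> proc-A -> proc-F with no way out; proc-G waits into the deadlock from upstream.
One completion order for the rest: proc-I, proc-C, proc-D, proc-E.
Verifying each step:
  proc-I: no waits; runs immediately, freeing res-2
  proc-C: no waits; runs immediately, freeing res-12
  run proc-D (all its waits — res-12 — are resolved); releases res-6
  run proc-E (all its waits — res-2 — are resolved); releases res-8 and res-9


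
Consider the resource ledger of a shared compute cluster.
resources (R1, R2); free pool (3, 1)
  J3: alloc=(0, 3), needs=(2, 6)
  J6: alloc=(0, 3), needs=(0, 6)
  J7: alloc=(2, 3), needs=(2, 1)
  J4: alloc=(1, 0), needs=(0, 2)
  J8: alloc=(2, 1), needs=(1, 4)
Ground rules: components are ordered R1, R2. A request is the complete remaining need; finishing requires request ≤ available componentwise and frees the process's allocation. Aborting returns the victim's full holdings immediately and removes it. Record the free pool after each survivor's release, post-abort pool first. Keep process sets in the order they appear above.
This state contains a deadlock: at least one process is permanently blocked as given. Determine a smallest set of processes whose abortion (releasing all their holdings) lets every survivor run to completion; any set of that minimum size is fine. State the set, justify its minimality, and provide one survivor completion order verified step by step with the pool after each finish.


Minimum abort set: J6.
Key observation: the deadlocked J3 becomes finishable only because J6 released (0, 3); it completes at step 2 below.
No smaller set exists: with zero aborts the deadlock remains.
The survivors complete as J7, J3, J8, J4. Walking it through (starting from the post-abort pool):
  pool = (3, 4)
  J7: need (2, 1) fits (3, 4); releases (2, 3), pool now (5, 7)
  J3: need (2, 6) fits (5, 7); releases (0, 3), pool now (5, 10)
  J8: need (1, 4) fits (5, 10); releases (2, 1), pool now (7, 11)
  J4: need (0, 2) fits (7, 11); releases (1, 0), pool now (8, 11)


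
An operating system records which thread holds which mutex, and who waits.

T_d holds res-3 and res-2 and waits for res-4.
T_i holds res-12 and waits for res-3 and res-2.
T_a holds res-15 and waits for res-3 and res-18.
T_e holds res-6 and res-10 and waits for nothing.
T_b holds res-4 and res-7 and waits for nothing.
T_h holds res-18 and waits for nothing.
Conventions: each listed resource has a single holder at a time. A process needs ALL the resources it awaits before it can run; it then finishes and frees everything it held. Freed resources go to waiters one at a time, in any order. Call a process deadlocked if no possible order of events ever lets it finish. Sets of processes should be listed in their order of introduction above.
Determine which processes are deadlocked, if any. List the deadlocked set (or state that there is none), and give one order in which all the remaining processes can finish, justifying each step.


The deadlocked set is empty.
Key observation: no waiting chain loops back on itself — every chain ends at a process that waits on nothing, so everyone eventually runs.
A valid finishing order for the others: T_h, T_b, T_d, T_a, T_e, T_i.
Verifying each step:
  T_h waits on nothing -> runs at once and releases res-18
  T_b waits on nothing -> runs at once and releases res-4 and res-7
  T_d: everything it awaited (res-4) is free; runs, freeing res-3 and res-2
  T_a: everything it awaited (res-3 and res-18) is free; runs, freeing res-15
  T_e waits on nothing -> runs at once and releases res-6 and res-10
  T_i: everything it awaited (res-3 and res-2) is free; runs, freeing res-12


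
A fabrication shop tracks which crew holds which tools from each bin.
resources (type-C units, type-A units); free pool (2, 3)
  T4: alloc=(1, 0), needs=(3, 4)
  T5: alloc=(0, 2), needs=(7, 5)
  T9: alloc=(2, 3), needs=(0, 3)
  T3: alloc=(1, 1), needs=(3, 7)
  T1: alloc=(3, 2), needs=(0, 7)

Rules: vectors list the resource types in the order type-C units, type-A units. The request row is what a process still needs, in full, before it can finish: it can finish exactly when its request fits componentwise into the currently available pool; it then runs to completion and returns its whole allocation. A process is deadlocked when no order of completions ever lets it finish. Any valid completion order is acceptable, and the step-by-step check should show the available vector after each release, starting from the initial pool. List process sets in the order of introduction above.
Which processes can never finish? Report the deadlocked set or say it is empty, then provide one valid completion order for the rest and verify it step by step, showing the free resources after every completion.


Deadlocked set: T5, T3 and T1.
Key observation: after T9, T4 the pool peaks at (5, 6), and each blocked process is short somewhere: T5 on type-C units; T3 on type-A units; T1 on type-A units.
The rest can finish in the order T9, T4. Check, step by step:
  pool = (2, 3)
  T9: need (0, 3) fits (2, 3); releases (2, 3), pool now (4, 6)
  T4: need (3, 4) fits (4, 6); releases (1, 0), pool now (5, 6)
None of the blocked processes ever fits:
  T5 cannot run: need (7, 5) vs free (5, 6) (insufficient type-C units)
  T3 cannot run: need (3, 7) vs free (5, 6) (insufficient type-A units)
  T1 cannot run: need (0, 7) vs free (5, 6) (insufficient type-A units)


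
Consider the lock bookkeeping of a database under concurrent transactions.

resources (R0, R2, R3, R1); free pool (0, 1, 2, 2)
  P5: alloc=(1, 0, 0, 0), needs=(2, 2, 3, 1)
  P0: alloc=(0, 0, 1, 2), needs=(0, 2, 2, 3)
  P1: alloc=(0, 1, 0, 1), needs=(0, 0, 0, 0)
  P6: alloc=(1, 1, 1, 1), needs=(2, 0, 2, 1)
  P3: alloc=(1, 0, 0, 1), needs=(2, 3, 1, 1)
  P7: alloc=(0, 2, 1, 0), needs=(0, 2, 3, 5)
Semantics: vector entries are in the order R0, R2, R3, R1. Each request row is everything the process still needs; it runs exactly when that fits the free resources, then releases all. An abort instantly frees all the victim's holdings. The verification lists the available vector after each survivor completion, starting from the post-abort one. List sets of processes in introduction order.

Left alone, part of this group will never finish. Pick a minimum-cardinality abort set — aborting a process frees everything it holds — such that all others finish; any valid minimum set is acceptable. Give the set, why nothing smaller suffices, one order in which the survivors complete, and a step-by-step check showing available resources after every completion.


The answer: abort P5 and P6.
Key observation: the returned (2, 1, 1, 1) from P5 and P6 is what brings P3 — unrunnable before, under any order — into play at step 2.
Minimality, checking each single-abort alternative: P5 alone leaves P6 blocked (short on R0); P0 alone leaves P5 blocked (short on R0); P1 alone leaves P5 blocked (short on R0); P6 alone leaves P5 blocked (short on R0); P3 alone leaves P5 blocked (short on R0); P7 alone leaves P5 blocked (short on R0).
One survivor order: P1, P3, P0, P7. Step-by-step check (post-abort pool first):
  pool = (2, 2, 3, 3)
  P1: need (0, 0, 0, 0) fits (2, 2, 3, 3); releases (0, 1, 0, 1), pool now (2, 3, 3, 4)
  P3: need (2, 3, 1, 1) fits (2, 3, 3, 4); releases (1, 0, 0, 1), pool now (3, 3, 3, 5)
  P0: need (0, 2, 2, 3) fits (3, 3, 3, 5); releases (0, 0, 1, 2), pool now (3, 3, 4, 7)
  P7: need (0, 2, 3, 5) fits (3, 3, 4, 7); releases (0, 2, 1, 0), pool now (3, 5, 5, 7)


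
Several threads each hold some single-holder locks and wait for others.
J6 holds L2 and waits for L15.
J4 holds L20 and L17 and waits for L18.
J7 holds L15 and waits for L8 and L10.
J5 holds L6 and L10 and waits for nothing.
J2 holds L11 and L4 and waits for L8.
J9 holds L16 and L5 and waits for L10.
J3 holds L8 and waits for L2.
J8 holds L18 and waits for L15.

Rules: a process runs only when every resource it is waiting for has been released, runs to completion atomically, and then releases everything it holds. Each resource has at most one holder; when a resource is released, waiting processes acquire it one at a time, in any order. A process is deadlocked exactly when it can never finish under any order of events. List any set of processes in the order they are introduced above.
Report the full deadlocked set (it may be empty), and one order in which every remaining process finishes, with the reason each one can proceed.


The deadlocked set is J6, J4, J7, J2, J3 and J8.
Key observation: nobody on the ring J6 -> J7 -> J3 -> J6 can start until another member finishes, which never happens; J4, J2 and J8 wait into the deadlock from upstream.
A valid finishing order for the others: J5, J9.
Walking it through:
  J5: no waits; runs immediately, freeing L6 and L10
  J9: everything it awaited (L10) is free; runs, freeing L16 and L5


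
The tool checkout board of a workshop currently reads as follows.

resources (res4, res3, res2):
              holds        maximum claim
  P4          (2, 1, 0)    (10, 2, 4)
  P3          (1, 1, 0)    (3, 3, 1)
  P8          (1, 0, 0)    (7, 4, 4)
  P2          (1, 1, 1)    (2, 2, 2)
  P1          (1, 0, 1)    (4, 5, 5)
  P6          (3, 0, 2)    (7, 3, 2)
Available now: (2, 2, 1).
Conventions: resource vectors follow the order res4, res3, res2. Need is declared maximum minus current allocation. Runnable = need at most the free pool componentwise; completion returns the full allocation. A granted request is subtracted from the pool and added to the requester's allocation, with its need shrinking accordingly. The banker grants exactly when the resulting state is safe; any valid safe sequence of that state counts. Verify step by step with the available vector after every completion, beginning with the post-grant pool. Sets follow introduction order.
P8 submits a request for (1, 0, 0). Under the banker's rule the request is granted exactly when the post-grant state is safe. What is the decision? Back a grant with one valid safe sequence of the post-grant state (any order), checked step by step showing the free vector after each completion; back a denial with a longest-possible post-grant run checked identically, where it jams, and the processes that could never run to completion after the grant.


DENY — the pretend-granted state is unsafe.
Key observation: after P2, P3 the pool peaks at (3, 4, 2), and each blocked process is short somewhere: P4 on res4, res2; P8 on res4, res2; P1 on res3, res2; P6 on res4.
After a pretend grant, a maximal execution: P2, P3 — then nothing else fits. Check, step by step:
  pool = (1, 2, 1)
  run P2 (needs (1, 1, 1), free (1, 2, 1)); after release of (1, 1, 1) the pool is (2, 3, 2)
  run P3 (needs (2, 2, 1), free (2, 3, 2)); after release of (1, 1, 0) the pool is (3, 4, 2)
  P4 still needs (8, 1, 4) but only (3, 4, 2) is free — short on res4 and res2
  P8 still needs (5, 4, 4) but only (3, 4, 2) is free — short on res4 and res2
  P1 still needs (3, 5, 4) but only (3, 4, 2) is free — short on res3 and res2
  P6 still needs (4, 3, 0) but only (3, 4, 2) is free — short on res4
Had the request been granted, P4, P8, P1 and P6 could never finish.


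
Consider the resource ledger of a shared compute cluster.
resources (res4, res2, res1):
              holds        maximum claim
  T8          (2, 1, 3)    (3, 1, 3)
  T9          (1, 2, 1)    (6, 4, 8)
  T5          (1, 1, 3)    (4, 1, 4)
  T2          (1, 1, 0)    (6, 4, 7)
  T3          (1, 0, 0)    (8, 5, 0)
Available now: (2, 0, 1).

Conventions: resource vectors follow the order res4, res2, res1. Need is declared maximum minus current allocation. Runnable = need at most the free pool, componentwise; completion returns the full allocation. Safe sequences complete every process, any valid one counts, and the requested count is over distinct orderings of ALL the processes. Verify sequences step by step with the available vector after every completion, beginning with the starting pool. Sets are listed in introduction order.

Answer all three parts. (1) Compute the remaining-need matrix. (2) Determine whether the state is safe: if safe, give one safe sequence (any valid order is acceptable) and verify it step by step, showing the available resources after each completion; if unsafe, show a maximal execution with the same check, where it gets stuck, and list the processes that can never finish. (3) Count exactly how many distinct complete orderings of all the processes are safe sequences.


(1) Remaining need (order res4, res2, res1):
  T8: (1, 0, 0)
  T9: (5, 2, 7)
  T5: (3, 0, 1)
  T2: (5, 3, 7)
  T3: (7, 5, 0)
(2) SAFE. One safe sequence: T8, T5, T9, T2, T3.
Key observation: the order's first zero-slack moment is T9 ((5, 2, 7) needed, (5, 2, 7) free — a requested resource with nothing to spare).
Check, step by step:
  pool = (2, 0, 1)
  T8 needs (1, 0, 0) <= (2, 0, 1) -> finishes; pool += (2, 1, 3) = (4, 1, 4)
  T5 needs (3, 0, 1) <= (4, 1, 4) -> finishes; pool += (1, 1, 3) = (5, 2, 7)
  T9 needs (5, 2, 7) <= (5, 2, 7) -> finishes; pool += (1, 2, 1) = (6, 4, 8)
  T2 needs (5, 3, 7) <= (6, 4, 8) -> finishes; pool += (1, 1, 0) = (7, 5, 8)
  T3 needs (7, 5, 0) <= (7, 5, 8) -> finishes; pool += (1, 0, 0) = (8, 5, 8)
(3) The exact count: 1 of the possible complete orderings is a safe sequence.


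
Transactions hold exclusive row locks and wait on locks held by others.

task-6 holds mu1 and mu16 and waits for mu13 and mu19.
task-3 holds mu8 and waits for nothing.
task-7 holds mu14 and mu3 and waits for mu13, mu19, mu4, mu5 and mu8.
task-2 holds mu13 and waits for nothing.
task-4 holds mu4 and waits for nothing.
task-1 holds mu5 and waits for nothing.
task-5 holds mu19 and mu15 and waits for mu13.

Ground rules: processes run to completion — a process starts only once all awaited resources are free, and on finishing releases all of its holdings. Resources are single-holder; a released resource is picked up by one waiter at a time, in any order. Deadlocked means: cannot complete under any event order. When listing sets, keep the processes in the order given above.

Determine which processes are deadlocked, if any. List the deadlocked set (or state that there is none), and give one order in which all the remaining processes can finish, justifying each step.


No process is deadlocked.
Key observation: every chain of waits terminates; starting from the processes that wait on nothing, all the rest unlock in turn.
A valid finishing order for the others: task-1, task-3, task-4, task-2, task-5, task-6, task-7.
Check, step by step:
  run task-1 (it waits on nothing); releases mu5
  run task-3 (it waits on nothing); releases mu8
  run task-4 (it waits on nothing); releases mu4
  run task-2 (it waits on nothing); releases mu13
  run task-5 (all its waits — mu13 — are resolved); releases mu19 and mu15
  run task-6 (all its waits — mu13 and mu19 — are resolved); releases mu1 and mu16
  run task-7 (all its waits — mu13, mu19, mu4, mu5 and mu8 — are resolved); releases mu14 and mu3


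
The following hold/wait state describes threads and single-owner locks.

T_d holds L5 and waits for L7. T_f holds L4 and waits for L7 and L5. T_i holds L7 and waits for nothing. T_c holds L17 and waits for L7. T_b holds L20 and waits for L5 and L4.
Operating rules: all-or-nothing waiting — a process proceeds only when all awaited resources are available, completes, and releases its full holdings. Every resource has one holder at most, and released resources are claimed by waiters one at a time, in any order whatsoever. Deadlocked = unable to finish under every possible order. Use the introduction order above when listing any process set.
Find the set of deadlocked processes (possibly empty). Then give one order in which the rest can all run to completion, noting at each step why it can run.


Nothing here is deadlocked.
Key observation: the wait graph is acyclic; completion cascades from the unblocked processes through everyone else.
One completion order for the rest: T_i, T_d, T_c, T_f, T_b.
Check, step by step:
  T_i: no waits; runs immediately, freeing L7
  run T_d (all its waits — L7 — are resolved); releases L5
  run T_c (all its waits — L7 — are resolved); releases L17
  run T_f (all its waits — L7 and L5 — are resolved); releases L4
  run T_b (all its waits — L5 and L4 — are resolved); releases L20


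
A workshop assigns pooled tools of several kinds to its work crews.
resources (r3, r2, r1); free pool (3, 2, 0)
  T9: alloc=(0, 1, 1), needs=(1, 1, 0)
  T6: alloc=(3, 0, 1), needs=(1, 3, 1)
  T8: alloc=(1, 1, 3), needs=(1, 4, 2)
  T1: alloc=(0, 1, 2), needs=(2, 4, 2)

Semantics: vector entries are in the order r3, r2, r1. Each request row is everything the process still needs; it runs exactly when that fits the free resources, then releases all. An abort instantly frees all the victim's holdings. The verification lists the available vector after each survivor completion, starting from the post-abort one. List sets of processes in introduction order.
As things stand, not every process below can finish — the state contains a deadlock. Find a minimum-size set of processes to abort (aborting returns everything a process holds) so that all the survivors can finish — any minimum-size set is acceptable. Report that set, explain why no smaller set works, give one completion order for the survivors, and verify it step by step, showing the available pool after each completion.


Abort T8.
Key observation: T1 had no path to completion before; after the abort of T8 ((1, 1, 3) returned), step 3 is where it fits.
Minimality: the empty abort set fails — the state is deadlocked as it stands.
One survivor order: T6, T9, T1. Walking it through (post-abort pool first):
  pool = (4, 3, 3)
  T6 needs (1, 3, 1) <= (4, 3, 3) -> finishes; pool += (3, 0, 1) = (7, 3, 4)
  T9 needs (1, 1, 0) <= (7, 3, 4) -> finishes; pool += (0, 1, 1) = (7, 4, 5)
  T1 needs (2, 4, 2) <= (7, 4, 5) -> finishes; pool += (0, 1, 2) = (7, 5, 7)


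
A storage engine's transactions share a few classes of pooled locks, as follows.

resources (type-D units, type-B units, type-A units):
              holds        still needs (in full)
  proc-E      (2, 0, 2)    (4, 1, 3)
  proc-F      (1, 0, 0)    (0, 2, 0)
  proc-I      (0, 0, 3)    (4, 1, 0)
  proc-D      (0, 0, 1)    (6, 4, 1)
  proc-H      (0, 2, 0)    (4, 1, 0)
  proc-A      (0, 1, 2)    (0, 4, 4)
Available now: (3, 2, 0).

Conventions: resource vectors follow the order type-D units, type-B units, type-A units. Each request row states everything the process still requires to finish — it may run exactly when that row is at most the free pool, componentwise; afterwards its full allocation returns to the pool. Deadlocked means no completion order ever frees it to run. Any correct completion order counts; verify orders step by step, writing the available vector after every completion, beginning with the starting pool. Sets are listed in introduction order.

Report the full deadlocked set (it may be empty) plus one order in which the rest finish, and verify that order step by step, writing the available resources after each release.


The deadlocked set is empty.
Key observation: proc-F can run right away; the returned allocation unlocks the remaining processes in turn.
A valid finishing order for the others: proc-F, proc-H, proc-I, proc-E, proc-D, proc-A. Walking it through:
  pool = (3, 2, 0)
  proc-F: need (0, 2, 0) fits (3, 2, 0); releases (1, 0, 0), pool now (4, 2, 0)
  proc-H: need (4, 1, 0) fits (4, 2, 0); releases (0, 2, 0), pool now (4, 4, 0)
  proc-I: need (4, 1, 0) fits (4, 4, 0); releases (0, 0, 3), pool now (4, 4, 3)
  proc-E: need (4, 1, 3) fits (4, 4, 3); releases (2, 0, 2), pool now (6, 4, 5)
  proc-D: need (6, 4, 1) fits (6, 4, 5); releases (0, 0, 1), pool now (6, 4, 6)
  proc-A: need (0, 4, 4) fits (6, 4, 6); releases (0, 1, 2), pool now (6, 5, 8)


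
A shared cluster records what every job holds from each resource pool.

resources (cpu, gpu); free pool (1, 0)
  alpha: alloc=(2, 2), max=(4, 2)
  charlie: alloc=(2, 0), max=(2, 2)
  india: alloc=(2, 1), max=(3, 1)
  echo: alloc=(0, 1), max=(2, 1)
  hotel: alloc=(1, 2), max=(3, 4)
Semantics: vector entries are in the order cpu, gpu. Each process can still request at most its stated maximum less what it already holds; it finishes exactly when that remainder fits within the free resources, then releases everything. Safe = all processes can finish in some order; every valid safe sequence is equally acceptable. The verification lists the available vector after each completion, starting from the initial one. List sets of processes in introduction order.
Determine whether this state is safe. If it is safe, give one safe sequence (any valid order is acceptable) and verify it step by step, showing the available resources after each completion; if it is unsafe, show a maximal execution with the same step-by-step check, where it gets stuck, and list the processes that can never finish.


SAFE. One safe sequence: india, echo, charlie, hotel, alpha.
Key observation: reading the order forward, india is the first process whose need (1, 0) meets the free pool (1, 0) exactly on a resource it requests.
Step-by-step check:
  pool = (1, 0)
  india: need (1, 0) fits (1, 0); releases (2, 1), pool now (3, 1)
  echo: need (2, 0) fits (3, 1); releases (0, 1), pool now (3, 2)
  charlie: need (0, 2) fits (3, 2); releases (2, 0), pool now (5, 2)
  hotel: need (2, 2) fits (5, 2); releases (1, 2), pool now (6, 4)
  alpha: need (2, 0) fits (6, 4); releases (2, 2), pool now (8, 6)


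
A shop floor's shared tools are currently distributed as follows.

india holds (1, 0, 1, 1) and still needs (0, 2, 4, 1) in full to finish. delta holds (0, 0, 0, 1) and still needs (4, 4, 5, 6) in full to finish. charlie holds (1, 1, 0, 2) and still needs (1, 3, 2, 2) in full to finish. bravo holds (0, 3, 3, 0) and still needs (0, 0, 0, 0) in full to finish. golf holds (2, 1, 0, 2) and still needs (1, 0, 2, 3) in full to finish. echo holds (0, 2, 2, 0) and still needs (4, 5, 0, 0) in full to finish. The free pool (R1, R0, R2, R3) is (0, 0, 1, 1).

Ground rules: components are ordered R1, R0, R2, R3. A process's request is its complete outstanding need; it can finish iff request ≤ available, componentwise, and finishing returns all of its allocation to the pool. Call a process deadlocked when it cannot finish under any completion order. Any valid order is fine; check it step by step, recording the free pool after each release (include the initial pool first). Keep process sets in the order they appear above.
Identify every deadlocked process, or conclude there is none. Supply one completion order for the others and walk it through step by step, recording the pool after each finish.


No process is deadlocked.
Key observation: bravo fits the free pool immediately, and its release cascades until everyone finishes.
A valid finishing order for the others: bravo, india, charlie, golf, delta, echo. Check, step by step:
  pool = (0, 0, 1, 1)
  bravo: need (0, 0, 0, 0) fits (0, 0, 1, 1); releases (0, 3, 3, 0), pool now (0, 3, 4, 1)
  india: need (0, 2, 4, 1) fits (0, 3, 4, 1); releases (1, 0, 1, 1), pool now (1, 3, 5, 2)
  charlie: need (1, 3, 2, 2) fits (1, 3, 5, 2); releases (1, 1, 0, 2), pool now (2, 4, 5, 4)
  golf: need (1, 0, 2, 3) fits (2, 4, 5, 4); releases (2, 1, 0, 2), pool now (4, 5, 5, 6)
  delta: need (4, 4, 5, 6) fits (4, 5, 5, 6); releases (0, 0, 0, 1), pool now (4, 5, 5, 7)
  echo: need (4, 5, 0, 0) fits (4, 5, 5, 7); releases (0, 2, 2, 0), pool now (4, 7, 7, 7)


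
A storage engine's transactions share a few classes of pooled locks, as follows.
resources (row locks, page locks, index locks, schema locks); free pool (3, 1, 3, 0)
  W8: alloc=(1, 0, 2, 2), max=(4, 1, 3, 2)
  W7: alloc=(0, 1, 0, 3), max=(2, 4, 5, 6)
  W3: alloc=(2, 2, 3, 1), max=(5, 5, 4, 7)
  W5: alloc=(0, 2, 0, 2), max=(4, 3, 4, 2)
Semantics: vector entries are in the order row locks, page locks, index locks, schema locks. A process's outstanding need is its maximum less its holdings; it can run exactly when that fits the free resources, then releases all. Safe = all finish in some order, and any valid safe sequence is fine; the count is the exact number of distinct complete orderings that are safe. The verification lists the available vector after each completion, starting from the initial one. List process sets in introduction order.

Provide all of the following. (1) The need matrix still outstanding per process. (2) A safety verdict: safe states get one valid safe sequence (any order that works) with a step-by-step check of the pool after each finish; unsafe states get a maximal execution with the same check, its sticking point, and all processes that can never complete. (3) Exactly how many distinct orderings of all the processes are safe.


(1) Outstanding need per process (order row locks, page locks, index locks, schema locks):
  W8: (3, 1, 1, 0)
  W7: (2, 3, 5, 3)
  W3: (3, 3, 1, 6)
  W5: (4, 1, 4, 0)
(2) SAFE, for example via the order W8, W5, W7, W3.
Key observation: W8 marks the first exact bind of the order: its need (3, 1, 1, 0) fits the free (3, 1, 3, 0) with zero slack on a requested resource.
Check, step by step:
  pool = (3, 1, 3, 0)
  W8 needs (3, 1, 1, 0) <= (3, 1, 3, 0) -> finishes; pool += (1, 0, 2, 2) = (4, 1, 5, 2)
  W5 needs (4, 1, 4, 0) <= (4, 1, 5, 2) -> finishes; pool += (0, 2, 0, 2) = (4, 3, 5, 4)
  W7 needs (2, 3, 5, 3) <= (4, 3, 5, 4) -> finishes; pool += (0, 1, 0, 3) = (4, 4, 5, 7)
  W3 needs (3, 3, 1, 6) <= (4, 4, 5, 7) -> finishes; pool += (2, 2, 3, 1) = (6, 6, 8, 8)
(3) Exactly 1 of the possible complete orderings is a safe sequence.


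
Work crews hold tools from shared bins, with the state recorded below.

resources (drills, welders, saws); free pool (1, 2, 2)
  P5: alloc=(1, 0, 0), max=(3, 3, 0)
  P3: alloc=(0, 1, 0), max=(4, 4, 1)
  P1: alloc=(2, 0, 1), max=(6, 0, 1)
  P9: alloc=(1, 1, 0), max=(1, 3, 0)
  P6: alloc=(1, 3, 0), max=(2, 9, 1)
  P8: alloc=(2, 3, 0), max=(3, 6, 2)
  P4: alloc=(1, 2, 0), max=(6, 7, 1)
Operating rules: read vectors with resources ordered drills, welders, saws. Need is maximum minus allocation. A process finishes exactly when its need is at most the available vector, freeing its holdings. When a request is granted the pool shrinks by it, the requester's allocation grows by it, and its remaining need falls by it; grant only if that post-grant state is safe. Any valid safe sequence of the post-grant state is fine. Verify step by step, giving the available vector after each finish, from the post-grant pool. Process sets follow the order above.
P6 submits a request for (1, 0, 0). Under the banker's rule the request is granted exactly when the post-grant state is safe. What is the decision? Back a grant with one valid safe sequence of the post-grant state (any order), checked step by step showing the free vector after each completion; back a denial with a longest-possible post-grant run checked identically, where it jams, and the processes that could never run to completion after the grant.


GRANT. The post-grant state is safe; one safe sequence: P9, P8, P6, P3, P5, P1, P4.
Key observation: granting shrinks the pool to (0, 2, 2), yet P9 still fits and the chain goes through.
Check on the post-grant state, step by step:
  pool = (0, 2, 2)
  P9 needs (0, 2, 0) <= (0, 2, 2) -> finishes; pool += (1, 1, 0) = (1, 3, 2)
  P8 needs (1, 3, 2) <= (1, 3, 2) -> finishes; pool += (2, 3, 0) = (3, 6, 2)
  P6 needs (0, 6, 1) <= (3, 6, 2) -> finishes; pool += (2, 3, 0) = (5, 9, 2)
  P3 needs (4, 3, 1) <= (5, 9, 2) -> finishes; pool += (0, 1, 0) = (5, 10, 2)
  P5 needs (2, 3, 0) <= (5, 10, 2) -> finishes; pool += (1, 0, 0) = (6, 10, 2)
  P1 needs (4, 0, 0) <= (6, 10, 2) -> finishes; pool += (2, 0, 1) = (8, 10, 3)
  P4 needs (5, 5, 1) <= (8, 10, 3) -> finishes; pool += (1, 2, 0) = (9, 12, 3)


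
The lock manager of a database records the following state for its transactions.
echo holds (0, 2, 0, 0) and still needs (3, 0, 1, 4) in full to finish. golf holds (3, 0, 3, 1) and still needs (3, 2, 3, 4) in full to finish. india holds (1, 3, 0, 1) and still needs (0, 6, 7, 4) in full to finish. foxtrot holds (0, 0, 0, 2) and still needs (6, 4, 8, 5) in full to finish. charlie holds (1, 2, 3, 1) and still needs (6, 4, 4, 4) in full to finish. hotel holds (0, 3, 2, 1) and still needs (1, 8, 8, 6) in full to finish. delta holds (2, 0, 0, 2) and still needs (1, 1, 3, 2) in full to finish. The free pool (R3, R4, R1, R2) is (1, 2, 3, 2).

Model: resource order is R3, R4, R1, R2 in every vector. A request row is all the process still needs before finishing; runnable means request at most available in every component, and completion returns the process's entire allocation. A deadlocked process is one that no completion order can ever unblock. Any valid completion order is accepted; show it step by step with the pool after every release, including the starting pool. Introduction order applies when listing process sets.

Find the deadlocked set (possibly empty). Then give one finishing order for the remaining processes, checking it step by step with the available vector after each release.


No process is deadlocked.
Key observation: no deadlock: delta fits now, and the freed resources carry the rest through.
One completion order for the rest: delta, golf, echo, charlie, india, hotel, foxtrot. Verifying each step:
  pool = (1, 2, 3, 2)
  run delta (needs (1, 1, 3, 2), free (1, 2, 3, 2)); after release of (2, 0, 0, 2) the pool is (3, 2, 3, 4)
  run golf (needs (3, 2, 3, 4), free (3, 2, 3, 4)); after release of (3, 0, 3, 1) the pool is (6, 2, 6, 5)
  run echo (needs (3, 0, 1, 4), free (6, 2, 6, 5)); after release of (0, 2, 0, 0) the pool is (6, 4, 6, 5)
  run charlie (needs (6, 4, 4, 4), free (6, 4, 6, 5)); after release of (1, 2, 3, 1) the pool is (7, 6, 9, 6)
  run india (needs (0, 6, 7, 4), free (7, 6, 9, 6)); after release of (1, 3, 0, 1) the pool is (8, 9, 9, 7)
  run hotel (needs (1, 8, 8, 6), free (8, 9, 9, 7)); after release of (0, 3, 2, 1) the pool is (8, 12, 11, 8)
  run foxtrot (needs (6, 4, 8, 5), free (8, 12, 11, 8)); after release of (0, 0, 0, 2) the pool is (8, 12, 11, 10)


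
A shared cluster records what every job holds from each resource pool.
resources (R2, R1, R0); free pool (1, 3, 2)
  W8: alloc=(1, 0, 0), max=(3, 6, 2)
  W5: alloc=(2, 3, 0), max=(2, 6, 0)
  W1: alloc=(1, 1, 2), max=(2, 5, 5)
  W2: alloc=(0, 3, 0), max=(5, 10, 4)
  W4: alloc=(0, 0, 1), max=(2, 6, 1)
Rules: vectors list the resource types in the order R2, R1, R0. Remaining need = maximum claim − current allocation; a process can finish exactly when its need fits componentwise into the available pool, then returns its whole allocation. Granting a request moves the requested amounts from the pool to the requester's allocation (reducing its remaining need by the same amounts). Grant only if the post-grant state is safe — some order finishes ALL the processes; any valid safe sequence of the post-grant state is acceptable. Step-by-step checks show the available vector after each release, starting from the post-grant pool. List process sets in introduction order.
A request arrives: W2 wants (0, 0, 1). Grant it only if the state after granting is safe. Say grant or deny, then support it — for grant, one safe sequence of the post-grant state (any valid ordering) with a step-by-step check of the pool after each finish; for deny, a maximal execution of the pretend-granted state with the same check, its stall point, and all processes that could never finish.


DENY. Granting would leave the state unsafe.
Key observation: after W5, W4, W8 complete, (4, 6, 2) is the best the pool ever gets, yet each leftover process wants more R0.
On the post-grant state, W5, W4, W8 is a maximal run — nothing extends it. Verifying each step:
  pool = (1, 3, 1)
  W5 needs (0, 3, 0) <= (1, 3, 1) -> finishes; pool += (2, 3, 0) = (3, 6, 1)
  W4 needs (2, 6, 0) <= (3, 6, 1) -> finishes; pool += (0, 0, 1) = (3, 6, 2)
  W8 needs (2, 6, 2) <= (3, 6, 2) -> finishes; pool += (1, 0, 0) = (4, 6, 2)
  W1 cannot run: need (1, 4, 3) vs free (4, 6, 2) (insufficient R0)
  W2 cannot run: need (5, 7, 3) vs free (4, 6, 2) (insufficient R2, R1 and R0)
Post-grant, the permanently blocked set is W1 and W2.


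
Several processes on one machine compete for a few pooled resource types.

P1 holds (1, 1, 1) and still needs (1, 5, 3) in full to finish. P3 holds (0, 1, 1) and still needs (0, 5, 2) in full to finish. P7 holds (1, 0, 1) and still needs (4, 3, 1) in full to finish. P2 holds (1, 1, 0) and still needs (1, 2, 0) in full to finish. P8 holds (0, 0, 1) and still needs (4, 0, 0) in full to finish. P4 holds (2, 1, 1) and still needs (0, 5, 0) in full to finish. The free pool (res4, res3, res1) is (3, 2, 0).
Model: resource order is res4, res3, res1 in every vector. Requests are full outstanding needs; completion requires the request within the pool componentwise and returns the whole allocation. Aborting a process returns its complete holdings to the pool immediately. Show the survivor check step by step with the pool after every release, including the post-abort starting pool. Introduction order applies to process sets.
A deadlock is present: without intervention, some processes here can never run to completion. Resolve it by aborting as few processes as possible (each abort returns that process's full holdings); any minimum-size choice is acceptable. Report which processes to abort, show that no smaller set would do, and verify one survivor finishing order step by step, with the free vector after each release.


The answer: abort P1 and P3.
Key observation: no ordering could ever have run P4 before the abort of P1 and P3; with (1, 2, 2) back in the pool it fits at step 2.
Minimality, checking each single-abort alternative: P1 alone leaves P3 blocked (short on res3); P3 alone leaves P1 blocked (short on res3); P7 alone leaves P1 blocked (short on res3 and res1); P2 alone leaves P1 blocked (short on res3 and res1); P8 alone leaves P1 blocked (short on res3 and res1); P4 alone leaves P1 blocked (short on res3).
One survivor order: P2, P4, P8, P7. Check, step by step (post-abort pool first):
  pool = (4, 4, 2)
  run P2 (needs (1, 2, 0), free (4, 4, 2)); after release of (1, 1, 0) the pool is (5, 5, 2)
  run P4 (needs (0, 5, 0), free (5, 5, 2)); after release of (2, 1, 1) the pool is (7, 6, 3)
  run P8 (needs (4, 0, 0), free (7, 6, 3)); after release of (0, 0, 1) the pool is (7, 6, 4)
  run P7 (needs (4, 3, 1), free (7, 6, 4)); after release of (1, 0, 1) the pool is (8, 6, 5)


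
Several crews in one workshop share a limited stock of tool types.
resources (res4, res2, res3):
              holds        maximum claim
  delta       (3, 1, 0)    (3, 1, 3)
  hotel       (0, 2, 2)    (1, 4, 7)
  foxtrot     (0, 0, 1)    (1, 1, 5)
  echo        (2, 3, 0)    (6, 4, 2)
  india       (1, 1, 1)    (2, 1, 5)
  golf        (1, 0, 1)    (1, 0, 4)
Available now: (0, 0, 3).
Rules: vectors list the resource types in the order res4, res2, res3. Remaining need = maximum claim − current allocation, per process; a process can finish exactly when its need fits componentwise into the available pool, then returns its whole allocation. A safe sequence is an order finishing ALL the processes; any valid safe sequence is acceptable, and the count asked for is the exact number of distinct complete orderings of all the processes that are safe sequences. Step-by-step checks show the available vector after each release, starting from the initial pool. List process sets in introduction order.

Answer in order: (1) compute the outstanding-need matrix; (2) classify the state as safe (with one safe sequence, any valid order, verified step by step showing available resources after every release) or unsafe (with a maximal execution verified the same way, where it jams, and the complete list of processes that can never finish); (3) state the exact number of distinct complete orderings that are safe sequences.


(1) Outstanding need per process (order res4, res2, res3):
  delta: (0, 0, 3)
  hotel: (1, 2, 5)
  foxtrot: (1, 1, 4)
  echo: (4, 1, 2)
  india: (1, 0, 4)
  golf: (0, 0, 3)
(2) SAFE. One safe sequence: delta, golf, foxtrot, india, echo, hotel.
Key observation: the first exact fit in this order is delta — it needs (0, 0, 3) with (0, 0, 3) free, meeting a requested resource to the last unit.
Step-by-step check:
  pool = (0, 0, 3)
  delta: need (0, 0, 3) fits (0, 0, 3); releases (3, 1, 0), pool now (3, 1, 3)
  golf: need (0, 0, 3) fits (3, 1, 3); releases (1, 0, 1), pool now (4, 1, 4)
  foxtrot: need (1, 1, 4) fits (4, 1, 4); releases (0, 0, 1), pool now (4, 1, 5)
  india: need (1, 0, 4) fits (4, 1, 5); releases (1, 1, 1), pool now (5, 2, 6)
  echo: need (4, 1, 2) fits (5, 2, 6); releases (2, 3, 0), pool now (7, 5, 6)
  hotel: need (1, 2, 5) fits (7, 5, 6); releases (0, 2, 2), pool now (7, 7, 8)
(3) The exact count: 36 of the possible complete orderings are safe sequences.


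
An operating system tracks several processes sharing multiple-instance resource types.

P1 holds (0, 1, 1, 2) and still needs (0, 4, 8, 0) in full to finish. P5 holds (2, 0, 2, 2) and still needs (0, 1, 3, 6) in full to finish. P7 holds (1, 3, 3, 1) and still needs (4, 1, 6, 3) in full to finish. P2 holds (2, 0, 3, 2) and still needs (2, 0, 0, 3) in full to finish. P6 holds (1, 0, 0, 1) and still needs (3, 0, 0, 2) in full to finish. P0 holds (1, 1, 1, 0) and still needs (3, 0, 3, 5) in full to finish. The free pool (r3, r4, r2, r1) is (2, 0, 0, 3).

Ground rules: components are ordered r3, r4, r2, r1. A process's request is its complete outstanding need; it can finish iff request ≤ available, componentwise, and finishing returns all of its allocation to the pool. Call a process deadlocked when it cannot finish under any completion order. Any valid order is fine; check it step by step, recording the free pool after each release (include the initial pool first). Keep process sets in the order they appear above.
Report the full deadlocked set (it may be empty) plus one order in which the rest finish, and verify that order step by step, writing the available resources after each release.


The deadlocked set is empty.
Key observation: beginning at P2, releases accumulate fast enough that every process eventually fits.
One completion order for the rest: P2, P0, P6, P5, P7, P1. Step-by-step check:
  pool = (2, 0, 0, 3)
  P2 needs (2, 0, 0, 3) <= (2, 0, 0, 3) -> finishes; pool += (2, 0, 3, 2) = (4, 0, 3, 5)
  P0 needs (3, 0, 3, 5) <= (4, 0, 3, 5) -> finishes; pool += (1, 1, 1, 0) = (5, 1, 4, 5)
  P6 needs (3, 0, 0, 2) <= (5, 1, 4, 5) -> finishes; pool += (1, 0, 0, 1) = (6, 1, 4, 6)
  P5 needs (0, 1, 3, 6) <= (6, 1, 4, 6) -> finishes; pool += (2, 0, 2, 2) = (8, 1, 6, 8)
  P7 needs (4, 1, 6, 3) <= (8, 1, 6, 8) -> finishes; pool += (1, 3, 3, 1) = (9, 4, 9, 9)
  P1 needs (0, 4, 8, 0) <= (9, 4, 9, 9) -> finishes; pool += (0, 1, 1, 2) = (9, 5, 10, 11)


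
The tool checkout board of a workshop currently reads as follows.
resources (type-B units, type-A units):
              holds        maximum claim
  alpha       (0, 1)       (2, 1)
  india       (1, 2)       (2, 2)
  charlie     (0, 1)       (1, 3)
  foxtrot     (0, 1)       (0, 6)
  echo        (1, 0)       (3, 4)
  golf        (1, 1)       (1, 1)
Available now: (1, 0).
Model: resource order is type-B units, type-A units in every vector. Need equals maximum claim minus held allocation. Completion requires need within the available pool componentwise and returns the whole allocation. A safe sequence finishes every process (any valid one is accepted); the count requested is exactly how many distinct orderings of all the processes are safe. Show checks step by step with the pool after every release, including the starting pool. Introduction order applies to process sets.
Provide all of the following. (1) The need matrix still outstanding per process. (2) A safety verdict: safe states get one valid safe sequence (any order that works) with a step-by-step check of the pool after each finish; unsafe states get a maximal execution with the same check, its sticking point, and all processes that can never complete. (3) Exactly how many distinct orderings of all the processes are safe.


(1) Remaining need (order type-B units, type-A units):
  alpha: (2, 0)
  india: (1, 0)
  charlie: (1, 2)
  foxtrot: (0, 5)
  echo: (2, 4)
  golf: (0, 0)
(2) SAFE. One safe sequence: golf, india, alpha, charlie, echo, foxtrot.
Key observation: foxtrot is the earliest step where a requested resource binds exactly: need (0, 5), pool (4, 5) at its turn.
Step-by-step check:
  pool = (1, 0)
  golf: need (0, 0) fits (1, 0); releases (1, 1), pool now (2, 1)
  india: need (1, 0) fits (2, 1); releases (1, 2), pool now (3, 3)
  alpha: need (2, 0) fits (3, 3); releases (0, 1), pool now (3, 4)
  charlie: need (1, 2) fits (3, 4); releases (0, 1), pool now (3, 5)
  echo: need (2, 4) fits (3, 5); releases (1, 0), pool now (4, 5)
  foxtrot: need (0, 5) fits (4, 5); releases (0, 1), pool now (4, 6)
(3) Precisely 29 of the possible complete orderings are safe sequences.
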